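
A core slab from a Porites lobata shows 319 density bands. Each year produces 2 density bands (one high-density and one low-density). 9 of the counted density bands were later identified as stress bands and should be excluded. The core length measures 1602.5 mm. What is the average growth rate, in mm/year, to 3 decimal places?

Correcting the raw count gives 319 − 9 = 310 true density bands.
Dividing by 2 density bands per year: 310 / 2 = 155 years.
Mean rate = 1602.5 mm / 155 years ≈ 10.339 mm/year.

10.339 mm/year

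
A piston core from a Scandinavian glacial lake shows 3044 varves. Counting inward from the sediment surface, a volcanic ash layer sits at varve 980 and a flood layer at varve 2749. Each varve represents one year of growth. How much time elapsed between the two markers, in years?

The two markers are separated by 2749 − 980 = 1769 varves.
One varve per year makes the interval 1769 years.

1769 years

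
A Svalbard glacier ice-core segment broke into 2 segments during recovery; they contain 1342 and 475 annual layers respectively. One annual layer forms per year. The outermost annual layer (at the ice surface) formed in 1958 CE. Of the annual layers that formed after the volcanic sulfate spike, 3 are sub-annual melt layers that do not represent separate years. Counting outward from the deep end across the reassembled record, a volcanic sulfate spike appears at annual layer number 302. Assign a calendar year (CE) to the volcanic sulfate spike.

446 CE

Total annual layers = 1342 + 475 = 1817.
1817 − 302 = 1515 annual layers lie beyond the volcanic sulfate spike toward the ice surface.
1515 − 3 false = 1512 true annual layers after the volcanic sulfate spike.
1958 − 1512 = 446 CE.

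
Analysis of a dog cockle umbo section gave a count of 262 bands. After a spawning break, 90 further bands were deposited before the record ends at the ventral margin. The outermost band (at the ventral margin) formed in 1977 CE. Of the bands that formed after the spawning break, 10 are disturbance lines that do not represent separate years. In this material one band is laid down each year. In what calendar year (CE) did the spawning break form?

1897 CE

90 bands formed after the spawning break.
90 − 10 false = 80 true bands after the spawning break.
The band at the ventral margin is 1977 CE, so the spawning break dates to 1977 − 80 = 1897 CE.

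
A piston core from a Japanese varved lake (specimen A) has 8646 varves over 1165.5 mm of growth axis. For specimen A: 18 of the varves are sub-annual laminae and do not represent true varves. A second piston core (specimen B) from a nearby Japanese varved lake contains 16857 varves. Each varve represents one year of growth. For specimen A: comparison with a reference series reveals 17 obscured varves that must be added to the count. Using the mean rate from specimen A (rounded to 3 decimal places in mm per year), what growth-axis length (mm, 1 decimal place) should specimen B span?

2275.7 mm

Specimen A: correcting the raw count gives 8646 − 18 + 17 = 8645 true varves.
A: Extension rate ≈ 1165.5 / 8645 = 0.135 mm per year.
B's length ≈ 0.135 × 16857 = 2275.7 mm.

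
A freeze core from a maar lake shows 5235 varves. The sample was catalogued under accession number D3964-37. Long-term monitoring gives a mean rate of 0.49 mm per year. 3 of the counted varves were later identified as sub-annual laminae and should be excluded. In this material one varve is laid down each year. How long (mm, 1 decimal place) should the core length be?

True varve count = 5235 − 3 = 5232.
Length ≈ 0.49 × 5232 = 2563.7 mm.

2563.7 mm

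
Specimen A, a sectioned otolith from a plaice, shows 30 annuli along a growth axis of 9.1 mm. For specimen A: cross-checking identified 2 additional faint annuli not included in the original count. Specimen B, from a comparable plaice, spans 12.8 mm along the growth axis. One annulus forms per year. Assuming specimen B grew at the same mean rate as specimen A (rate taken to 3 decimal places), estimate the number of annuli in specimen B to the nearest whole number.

Specimen A: true annulus count = 30 + 2 = 32.
A: 9.1 mm over 32 years gives 9.1 / 32 ≈ 0.284 mm/yr.
Specimen B: 12.8 mm / 0.284 mm per year = 45.07 years ≈ 45 annuli.

45 annuli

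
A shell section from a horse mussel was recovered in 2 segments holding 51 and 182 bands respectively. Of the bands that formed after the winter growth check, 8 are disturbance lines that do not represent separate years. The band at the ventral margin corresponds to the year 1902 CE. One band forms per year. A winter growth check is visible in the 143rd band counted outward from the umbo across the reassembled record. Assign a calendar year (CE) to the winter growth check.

Total bands = 51 + 182 = 233.
233 − 143 = 90 bands lie beyond the winter growth check toward the ventral margin.
90 − 8 false = 82 true bands after the winter growth check.
The band at the ventral margin is 1902 CE, so the winter growth check dates to 1902 − 82 = 1820 CE.

1820 CE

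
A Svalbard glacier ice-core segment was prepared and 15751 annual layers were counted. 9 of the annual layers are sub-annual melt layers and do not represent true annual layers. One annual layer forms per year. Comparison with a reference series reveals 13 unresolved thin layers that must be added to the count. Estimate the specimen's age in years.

Adjusted count: 15751 − 9 + 13 = 15755 annual layers.
At one annual layer per year, that is 15755 years.

15755 years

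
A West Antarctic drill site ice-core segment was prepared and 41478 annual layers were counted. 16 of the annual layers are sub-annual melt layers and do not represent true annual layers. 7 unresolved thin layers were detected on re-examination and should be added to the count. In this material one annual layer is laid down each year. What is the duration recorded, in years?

Adjusted count: 41478 − 16 + 7 = 41469 annual layers.
One annual layer per year makes the duration 41469 years.

41469 years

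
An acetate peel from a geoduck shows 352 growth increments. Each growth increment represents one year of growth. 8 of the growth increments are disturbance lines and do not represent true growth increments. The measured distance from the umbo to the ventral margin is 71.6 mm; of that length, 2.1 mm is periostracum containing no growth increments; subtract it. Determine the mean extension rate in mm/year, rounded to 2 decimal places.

0.20 mm/year

Correcting the raw count gives 352 − 8 = 344 true growth increments.
Net length = 71.6 − 2.1 = 69.5 mm.
69.5 mm over 344 years gives 69.5 / 344 ≈ 0.20 mm/year.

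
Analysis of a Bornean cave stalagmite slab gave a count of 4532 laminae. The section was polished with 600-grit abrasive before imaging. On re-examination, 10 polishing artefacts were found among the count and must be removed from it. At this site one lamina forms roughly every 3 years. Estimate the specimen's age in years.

13566 yr

Adjusted count: 4532 − 10 = 4522 laminae.
At 3 years per lamina, 4522 × 3 = 13566 years.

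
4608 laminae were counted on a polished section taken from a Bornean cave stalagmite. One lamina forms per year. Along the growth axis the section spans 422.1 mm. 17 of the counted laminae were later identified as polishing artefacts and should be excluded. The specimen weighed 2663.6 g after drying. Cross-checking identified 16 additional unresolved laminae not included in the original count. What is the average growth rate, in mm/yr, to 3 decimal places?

Correcting the raw count gives 4608 − 17 + 16 = 4607 true laminae.
Extension rate ≈ 422.1 / 4607 = 0.092 mm/yr.

0.092 mm/yr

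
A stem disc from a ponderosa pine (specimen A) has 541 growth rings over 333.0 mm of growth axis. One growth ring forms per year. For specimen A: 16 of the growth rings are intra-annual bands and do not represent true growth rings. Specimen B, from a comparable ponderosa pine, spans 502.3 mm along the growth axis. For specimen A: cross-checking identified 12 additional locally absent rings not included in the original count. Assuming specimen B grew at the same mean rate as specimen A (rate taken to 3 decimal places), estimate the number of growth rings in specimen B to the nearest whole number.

Specimen A: correcting the raw count gives 541 − 16 + 12 = 537 true growth rings.
A: Mean rate = 333.0 mm / 537 years ≈ 0.620 mm per year.
B spans 502.3 / 0.620 = 810.16 years ≈ 810 growth rings.

810 growth rings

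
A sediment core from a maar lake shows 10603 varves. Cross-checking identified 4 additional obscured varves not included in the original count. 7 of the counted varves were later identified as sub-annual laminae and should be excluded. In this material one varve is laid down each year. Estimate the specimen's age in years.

Adjusted count: 10603 − 7 + 4 = 10600 varves.
At one varve per year, that is 10600 years.

10600 years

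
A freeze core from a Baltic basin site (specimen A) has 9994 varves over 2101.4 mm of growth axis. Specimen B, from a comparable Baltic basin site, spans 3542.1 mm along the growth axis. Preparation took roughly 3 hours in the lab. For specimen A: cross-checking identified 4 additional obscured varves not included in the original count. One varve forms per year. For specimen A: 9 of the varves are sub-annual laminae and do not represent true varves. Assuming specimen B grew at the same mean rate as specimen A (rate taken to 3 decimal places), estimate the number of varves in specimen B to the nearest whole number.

16867 varves

Specimen A: correcting the raw count gives 9994 − 9 + 4 = 9989 true varves.
A: Extension rate ≈ 2101.4 / 9989 = 0.210 mm per year.
For B, 3542.1 / 0.210 = 16867.14 years ≈ 16867 varves.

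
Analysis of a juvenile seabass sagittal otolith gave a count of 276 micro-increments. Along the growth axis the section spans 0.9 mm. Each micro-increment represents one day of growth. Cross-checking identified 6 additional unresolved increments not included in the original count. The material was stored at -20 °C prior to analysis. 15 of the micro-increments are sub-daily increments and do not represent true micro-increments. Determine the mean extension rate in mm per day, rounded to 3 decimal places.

0.003 mm per day

Correcting the raw count gives 276 − 15 + 6 = 267 true micro-increments.
Mean rate = 0.9 mm / 267 days ≈ 0.003 mm per day.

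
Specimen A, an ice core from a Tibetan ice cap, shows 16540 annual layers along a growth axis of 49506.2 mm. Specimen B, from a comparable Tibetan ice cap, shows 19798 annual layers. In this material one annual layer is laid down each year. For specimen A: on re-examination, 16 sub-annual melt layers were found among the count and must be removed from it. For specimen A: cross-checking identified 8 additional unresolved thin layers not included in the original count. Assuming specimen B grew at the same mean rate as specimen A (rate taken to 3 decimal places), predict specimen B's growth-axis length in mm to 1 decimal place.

Specimen A: true annual layer count = 16540 − 16 + 8 = 16532.
A: Mean rate = 49506.2 mm / 16532 years ≈ 2.995 mm/yr.
B's length ≈ 2.995 × 19798 = 59295.0 mm.

59295.0 mm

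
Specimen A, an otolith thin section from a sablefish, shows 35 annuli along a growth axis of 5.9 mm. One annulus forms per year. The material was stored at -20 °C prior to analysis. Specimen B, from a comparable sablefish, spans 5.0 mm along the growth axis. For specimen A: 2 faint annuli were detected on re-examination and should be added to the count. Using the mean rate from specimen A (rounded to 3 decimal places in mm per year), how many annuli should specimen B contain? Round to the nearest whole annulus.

Specimen A: true annulus count = 35 + 2 = 37.
A: 5.9 mm over 37 years gives 5.9 / 37 ≈ 0.159 mm/year.
B spans 5.0 / 0.159 = 31.45 years ≈ 31 annuli.

31 annuli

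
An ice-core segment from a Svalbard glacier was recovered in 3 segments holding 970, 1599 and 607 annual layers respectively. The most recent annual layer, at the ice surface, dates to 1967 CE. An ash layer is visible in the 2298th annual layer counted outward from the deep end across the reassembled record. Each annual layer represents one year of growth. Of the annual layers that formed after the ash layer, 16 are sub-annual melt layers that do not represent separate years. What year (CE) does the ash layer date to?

1105 CE

Total annual layers = 970 + 1599 + 607 = 3176.
Between annual layer 2298 and the ice surface there are 3176 − 2298 = 878 annual layers.
Excluding 16 false annual layers: 878 − 16 = 862.
1967 − 862 = 1105 CE.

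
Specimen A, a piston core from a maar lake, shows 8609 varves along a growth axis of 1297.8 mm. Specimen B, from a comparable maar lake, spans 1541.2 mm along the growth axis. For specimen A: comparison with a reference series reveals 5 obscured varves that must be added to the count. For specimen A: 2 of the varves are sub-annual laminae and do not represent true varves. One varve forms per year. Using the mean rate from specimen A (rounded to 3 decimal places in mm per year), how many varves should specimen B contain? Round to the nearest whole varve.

10207 varves

Specimen A: adjusted count: 8609 − 2 + 5 = 8612 varves.
A: Extension rate ≈ 1297.8 / 8612 = 0.151 mm/yr.
B spans 1541.2 / 0.151 = 10206.62 years ≈ 10207 varves.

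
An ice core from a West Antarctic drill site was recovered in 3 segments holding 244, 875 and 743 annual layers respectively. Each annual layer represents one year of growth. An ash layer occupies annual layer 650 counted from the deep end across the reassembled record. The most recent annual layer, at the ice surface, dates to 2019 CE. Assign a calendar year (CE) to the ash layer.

807 CE

Total annual layers = 244 + 875 + 743 = 1862.
Between annual layer 650 and the ice surface there are 1862 − 650 = 1212 annual layers.
The annual layer at the ice surface is 2019 CE, so the ash layer dates to 2019 − 1212 = 807 CE.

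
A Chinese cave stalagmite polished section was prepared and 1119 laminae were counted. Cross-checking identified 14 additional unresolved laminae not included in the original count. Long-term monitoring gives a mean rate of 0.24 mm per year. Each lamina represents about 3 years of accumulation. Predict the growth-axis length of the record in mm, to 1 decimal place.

After corrections the count is 1119 + 14 = 1133 laminae.
Multiplying by 3 years per lamina: 1133 × 3 = 3399 years.
Length ≈ 0.24 × 3399 = 815.8 mm.

815.8 mm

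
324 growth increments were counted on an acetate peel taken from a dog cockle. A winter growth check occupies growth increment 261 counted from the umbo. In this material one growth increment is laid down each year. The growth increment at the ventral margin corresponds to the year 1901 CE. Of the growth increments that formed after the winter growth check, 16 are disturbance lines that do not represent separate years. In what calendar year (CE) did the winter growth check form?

1854 CE

Between growth increment 261 and the ventral margin there are 324 − 261 = 63 growth increments.
Excluding 16 false growth increments: 63 − 16 = 47.
1901 − 47 = 1854 CE.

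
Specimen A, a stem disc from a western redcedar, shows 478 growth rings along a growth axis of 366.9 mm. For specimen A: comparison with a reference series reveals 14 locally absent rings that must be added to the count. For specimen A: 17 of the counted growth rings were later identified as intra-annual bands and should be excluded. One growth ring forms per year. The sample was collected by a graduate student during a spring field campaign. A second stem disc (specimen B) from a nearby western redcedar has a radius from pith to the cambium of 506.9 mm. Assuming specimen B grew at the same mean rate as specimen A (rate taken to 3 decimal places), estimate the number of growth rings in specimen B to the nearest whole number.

Specimen A: correcting the raw count gives 478 − 17 + 14 = 475 true growth rings.
A: 366.9 mm over 475 years gives 366.9 / 475 ≈ 0.772 mm per year.
B spans 506.9 / 0.772 = 656.61 years ≈ 657 growth rings.

657 growth rings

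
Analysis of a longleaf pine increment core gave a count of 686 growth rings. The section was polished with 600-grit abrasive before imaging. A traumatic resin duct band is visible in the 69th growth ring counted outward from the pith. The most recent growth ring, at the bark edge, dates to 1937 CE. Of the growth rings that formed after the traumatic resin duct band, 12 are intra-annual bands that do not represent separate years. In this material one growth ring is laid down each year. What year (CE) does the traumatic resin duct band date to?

1332 CE

Between growth ring 69 and the bark edge there are 686 − 69 = 617 growth rings.
Excluding 12 false growth rings: 617 − 12 = 605.
1937 − 605 = 1332 CE.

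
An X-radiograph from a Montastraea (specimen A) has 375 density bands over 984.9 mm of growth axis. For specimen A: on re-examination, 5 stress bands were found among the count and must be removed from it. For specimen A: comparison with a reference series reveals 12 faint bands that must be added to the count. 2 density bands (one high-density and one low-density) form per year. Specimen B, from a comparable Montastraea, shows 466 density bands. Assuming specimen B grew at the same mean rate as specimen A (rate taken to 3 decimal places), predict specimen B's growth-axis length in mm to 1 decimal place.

1201.6 mm

Specimen A: correcting the raw count gives 375 − 5 + 12 = 382 true density bands.
Specimen A: dividing by 2 density bands per year: 382 / 2 = 191 years.
A: Extension rate ≈ 984.9 / 191 = 5.157 mm/yr.
Specimen B: with 2 density bands per year, 466 / 2 = 233 years. B's length ≈ 5.157 × 233 = 1201.6 mm.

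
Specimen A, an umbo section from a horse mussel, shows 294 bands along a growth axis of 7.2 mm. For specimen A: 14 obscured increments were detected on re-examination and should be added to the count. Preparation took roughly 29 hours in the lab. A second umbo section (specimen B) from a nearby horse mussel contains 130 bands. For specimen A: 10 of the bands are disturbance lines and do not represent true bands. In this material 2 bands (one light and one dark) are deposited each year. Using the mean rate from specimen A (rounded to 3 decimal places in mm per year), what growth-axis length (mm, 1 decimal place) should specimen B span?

3.1 mm

Specimen A: adjusted count: 294 − 10 + 14 = 298 bands.
Specimen A: 298 bands at 2 per year is 298 / 2 = 149 years.
A: Extension rate ≈ 7.2 / 149 = 0.048 mm per year.
Specimen B: 130 bands at 2 per year is 130 / 2 = 65 years. Length of B = 0.048 × 65 = 3.1 mm.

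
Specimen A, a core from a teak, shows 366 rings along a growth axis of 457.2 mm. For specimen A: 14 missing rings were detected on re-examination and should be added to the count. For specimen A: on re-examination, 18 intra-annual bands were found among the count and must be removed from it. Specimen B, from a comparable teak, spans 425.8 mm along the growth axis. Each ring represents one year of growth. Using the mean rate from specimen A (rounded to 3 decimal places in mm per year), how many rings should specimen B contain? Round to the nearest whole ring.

Specimen A: adjusted count: 366 − 18 + 14 = 362 rings.
A: 457.2 mm over 362 years gives 457.2 / 362 ≈ 1.263 mm per year.
For B, 425.8 / 1.263 = 337.13 years ≈ 337 rings.

337 rings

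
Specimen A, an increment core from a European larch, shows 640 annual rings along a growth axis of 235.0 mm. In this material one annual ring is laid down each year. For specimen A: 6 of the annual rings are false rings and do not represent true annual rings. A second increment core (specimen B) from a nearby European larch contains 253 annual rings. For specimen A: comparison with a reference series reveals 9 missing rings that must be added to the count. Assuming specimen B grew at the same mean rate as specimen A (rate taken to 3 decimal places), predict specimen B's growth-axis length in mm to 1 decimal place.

92.3 mm

Specimen A: true annual ring count = 640 − 6 + 9 = 643.
A: Extension rate ≈ 235.0 / 643 = 0.365 mm/yr.
B's length ≈ 0.365 × 253 = 92.3 mm.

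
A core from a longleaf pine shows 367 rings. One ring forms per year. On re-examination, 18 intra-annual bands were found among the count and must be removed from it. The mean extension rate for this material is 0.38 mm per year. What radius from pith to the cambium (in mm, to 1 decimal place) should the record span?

True ring count = 367 − 18 = 349.
349 years at 0.38 mm/year gives 0.38 × 349 = 132.6 mm.

132.6 mm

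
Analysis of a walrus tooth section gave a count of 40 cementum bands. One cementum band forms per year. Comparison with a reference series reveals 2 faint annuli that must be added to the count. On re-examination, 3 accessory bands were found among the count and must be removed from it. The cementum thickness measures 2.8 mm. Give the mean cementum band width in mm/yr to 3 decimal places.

True cementum band count = 40 − 3 + 2 = 39.
Extension rate ≈ 2.8 / 39 = 0.072 mm/yr.

0.072 mm/yr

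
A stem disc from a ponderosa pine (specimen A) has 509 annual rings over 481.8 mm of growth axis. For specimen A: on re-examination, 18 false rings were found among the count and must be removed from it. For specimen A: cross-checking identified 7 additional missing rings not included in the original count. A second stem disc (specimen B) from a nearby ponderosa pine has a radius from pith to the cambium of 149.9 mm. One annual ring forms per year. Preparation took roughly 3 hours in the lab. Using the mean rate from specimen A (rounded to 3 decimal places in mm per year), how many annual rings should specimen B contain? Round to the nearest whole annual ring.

155 annual rings

Specimen A: correcting the raw count gives 509 − 18 + 7 = 498 true annual rings.
A: Extension rate ≈ 481.8 / 498 = 0.967 mm per year.
B spans 149.9 / 0.967 = 155.02 years ≈ 155 annual rings.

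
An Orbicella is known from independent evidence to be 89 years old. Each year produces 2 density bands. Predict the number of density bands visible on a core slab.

With 2 density bands per year, 89 years would produce 89 × 2 = 178 density bands.
So 178 density bands should be present.

178 density bands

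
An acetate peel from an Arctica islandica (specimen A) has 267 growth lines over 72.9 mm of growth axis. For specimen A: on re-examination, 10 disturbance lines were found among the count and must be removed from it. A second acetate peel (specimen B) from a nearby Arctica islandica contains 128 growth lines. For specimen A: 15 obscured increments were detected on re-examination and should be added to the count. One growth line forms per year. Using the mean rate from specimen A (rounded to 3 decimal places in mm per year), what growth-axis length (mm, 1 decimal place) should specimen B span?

Specimen A: after corrections the count is 267 − 10 + 15 = 272 growth lines.
A: 72.9 mm over 272 years gives 72.9 / 272 ≈ 0.268 mm/yr.
B's length ≈ 0.268 × 128 = 34.3 mm.

34.3 mm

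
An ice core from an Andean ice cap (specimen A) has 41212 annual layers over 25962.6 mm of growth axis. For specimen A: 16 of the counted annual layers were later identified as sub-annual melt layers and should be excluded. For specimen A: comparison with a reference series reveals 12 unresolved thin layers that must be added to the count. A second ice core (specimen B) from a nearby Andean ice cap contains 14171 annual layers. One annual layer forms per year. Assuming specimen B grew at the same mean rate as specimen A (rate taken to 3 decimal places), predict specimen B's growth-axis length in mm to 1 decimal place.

8927.7 mm

Specimen A: adjusted count: 41212 − 16 + 12 = 41208 annual layers.
A: 25962.6 mm over 41208 years gives 25962.6 / 41208 ≈ 0.630 mm/year.
Length of B = 0.630 × 14171 = 8927.7 mm.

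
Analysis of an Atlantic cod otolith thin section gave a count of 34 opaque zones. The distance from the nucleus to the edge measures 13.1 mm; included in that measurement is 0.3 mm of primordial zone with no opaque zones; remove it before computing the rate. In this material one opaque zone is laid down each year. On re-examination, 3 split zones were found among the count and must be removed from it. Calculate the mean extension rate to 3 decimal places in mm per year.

Correcting the raw count gives 34 − 3 = 31 true opaque zones.
The growth record spans 13.1 − 0.3 = 12.8 mm.
12.8 mm over 31 years gives 12.8 / 31 ≈ 0.413 mm per year.

0.413 mm per year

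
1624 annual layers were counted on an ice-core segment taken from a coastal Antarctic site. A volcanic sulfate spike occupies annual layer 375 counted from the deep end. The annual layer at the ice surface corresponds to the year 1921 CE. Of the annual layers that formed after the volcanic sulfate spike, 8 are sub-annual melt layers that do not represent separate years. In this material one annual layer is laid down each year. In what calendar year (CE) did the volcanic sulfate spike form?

680 CE

The volcanic sulfate spike sits at annual layer 375 from the deep end, so 1624 − 375 = 1249 annual layers formed after it.
1249 − 8 false = 1241 true annual layers after the volcanic sulfate spike.
Counting back 1241 years from 1921 CE places the volcanic sulfate spike in 1921 − 1241 = 680 CE.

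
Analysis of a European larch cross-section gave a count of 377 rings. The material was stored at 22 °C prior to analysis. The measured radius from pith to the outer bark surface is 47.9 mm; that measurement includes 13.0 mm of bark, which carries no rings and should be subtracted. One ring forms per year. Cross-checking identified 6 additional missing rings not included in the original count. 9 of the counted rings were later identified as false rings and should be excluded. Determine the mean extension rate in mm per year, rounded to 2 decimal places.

0.09 mm per year

True ring count = 377 − 9 + 6 = 374.
The growth record spans 47.9 − 13.0 = 34.9 mm.
Mean rate = 34.9 mm / 374 years ≈ 0.09 mm per year.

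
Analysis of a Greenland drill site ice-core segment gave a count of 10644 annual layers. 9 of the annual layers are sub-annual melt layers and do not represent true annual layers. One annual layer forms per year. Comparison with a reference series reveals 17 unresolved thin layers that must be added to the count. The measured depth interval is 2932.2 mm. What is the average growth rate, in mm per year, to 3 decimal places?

Adjusted count: 10644 − 9 + 17 = 10652 annual layers.
Mean rate = 2932.2 mm / 10652 years ≈ 0.275 mm per year.

0.275 mm per year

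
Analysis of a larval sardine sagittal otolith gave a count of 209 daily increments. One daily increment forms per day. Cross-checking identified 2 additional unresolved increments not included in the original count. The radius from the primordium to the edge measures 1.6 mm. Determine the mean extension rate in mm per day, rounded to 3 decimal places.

Correcting the raw count gives 209 + 2 = 211 true daily increments.
Extension rate ≈ 1.6 / 211 = 0.008 mm per day.

0.008 mm per day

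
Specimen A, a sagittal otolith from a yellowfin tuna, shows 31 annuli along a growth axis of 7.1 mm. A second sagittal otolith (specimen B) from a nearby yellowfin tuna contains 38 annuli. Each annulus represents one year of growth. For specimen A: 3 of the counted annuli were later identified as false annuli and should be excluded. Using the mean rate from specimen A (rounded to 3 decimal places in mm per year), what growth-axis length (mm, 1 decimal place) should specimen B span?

9.7 mm

Specimen A: true annulus count = 31 − 3 = 28.
A: Extension rate ≈ 7.1 / 28 = 0.254 mm per year.
B's length ≈ 0.254 × 38 = 9.7 mm.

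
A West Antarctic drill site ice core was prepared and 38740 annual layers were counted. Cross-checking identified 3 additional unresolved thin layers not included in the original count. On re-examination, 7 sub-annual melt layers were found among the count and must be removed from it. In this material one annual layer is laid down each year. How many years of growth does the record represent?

Adjusted count: 38740 − 7 + 3 = 38736 annual layers.
With a one-to-one annual layer periodicity this is 38736 years.

38736 yr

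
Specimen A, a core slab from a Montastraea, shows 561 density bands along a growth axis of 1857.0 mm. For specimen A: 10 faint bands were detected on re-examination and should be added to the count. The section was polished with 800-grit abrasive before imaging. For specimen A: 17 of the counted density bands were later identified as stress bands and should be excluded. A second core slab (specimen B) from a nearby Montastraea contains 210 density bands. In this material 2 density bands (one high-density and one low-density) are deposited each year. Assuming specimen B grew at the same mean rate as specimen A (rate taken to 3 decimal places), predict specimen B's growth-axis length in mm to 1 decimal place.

703.9 mm

Specimen A: adjusted count: 561 − 17 + 10 = 554 density bands.
Specimen A: with 2 density bands per year, 554 / 2 = 277 years.
A: Extension rate ≈ 1857.0 / 277 = 6.704 mm/year.
Specimen B: 210 density bands at 2 per year is 210 / 2 = 105 years. For B, 6.704 mm/year × 105 years = 703.9 mm.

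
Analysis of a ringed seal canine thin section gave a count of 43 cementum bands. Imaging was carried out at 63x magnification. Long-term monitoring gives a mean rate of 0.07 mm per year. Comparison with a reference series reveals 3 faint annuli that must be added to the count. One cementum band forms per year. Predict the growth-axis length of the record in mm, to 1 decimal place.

After corrections the count is 43 + 3 = 46 cementum bands.
46 years at 0.07 mm/year gives 0.07 × 46 = 3.2 mm.

3.2 mm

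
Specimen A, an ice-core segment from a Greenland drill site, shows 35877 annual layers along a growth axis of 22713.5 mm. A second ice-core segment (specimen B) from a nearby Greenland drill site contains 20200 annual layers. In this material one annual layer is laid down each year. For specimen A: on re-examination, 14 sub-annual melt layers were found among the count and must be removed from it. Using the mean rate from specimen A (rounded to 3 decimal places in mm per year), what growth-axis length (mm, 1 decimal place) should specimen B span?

Specimen A: correcting the raw count gives 35877 − 14 = 35863 true annual layers.
A: Mean rate = 22713.5 mm / 35863 years ≈ 0.633 mm per year.
B's length ≈ 0.633 × 20200 = 12786.6 mm.

12786.6 mm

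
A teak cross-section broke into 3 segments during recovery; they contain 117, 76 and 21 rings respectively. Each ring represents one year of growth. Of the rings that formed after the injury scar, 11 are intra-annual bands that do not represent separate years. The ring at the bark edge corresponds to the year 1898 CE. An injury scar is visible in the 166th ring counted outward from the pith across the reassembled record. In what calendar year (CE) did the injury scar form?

Total rings = 117 + 76 + 21 = 214.
Between ring 166 and the bark edge there are 214 − 166 = 48 rings.
Excluding 11 false rings: 48 − 11 = 37.
1898 − 37 = 1861 CE.

1861 CE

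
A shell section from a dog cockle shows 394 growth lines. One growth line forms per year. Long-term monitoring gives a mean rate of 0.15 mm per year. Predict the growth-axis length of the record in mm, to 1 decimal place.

59.1 mm

394 years of growth are recorded.
Predicted length = 0.15 mm/year × 394 years = 59.1 mm.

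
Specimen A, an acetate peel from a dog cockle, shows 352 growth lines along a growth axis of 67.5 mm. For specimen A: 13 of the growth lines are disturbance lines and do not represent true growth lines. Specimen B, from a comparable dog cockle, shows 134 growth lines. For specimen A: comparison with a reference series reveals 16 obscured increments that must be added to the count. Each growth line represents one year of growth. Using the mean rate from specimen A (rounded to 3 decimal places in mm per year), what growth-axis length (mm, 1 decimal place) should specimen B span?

25.5 mm

Specimen A: true growth line count = 352 − 13 + 16 = 355.
A: 67.5 mm over 355 years gives 67.5 / 355 ≈ 0.190 mm/year.
B's length ≈ 0.190 × 134 = 25.5 mm.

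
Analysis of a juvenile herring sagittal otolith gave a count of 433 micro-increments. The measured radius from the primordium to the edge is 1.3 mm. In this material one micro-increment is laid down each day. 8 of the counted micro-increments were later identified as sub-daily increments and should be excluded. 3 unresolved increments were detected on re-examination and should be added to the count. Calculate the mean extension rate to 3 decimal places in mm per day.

After corrections the count is 433 − 8 + 3 = 428 micro-increments.
Mean rate = 1.3 mm / 428 days ≈ 0.003 mm per day.

0.003 mm per day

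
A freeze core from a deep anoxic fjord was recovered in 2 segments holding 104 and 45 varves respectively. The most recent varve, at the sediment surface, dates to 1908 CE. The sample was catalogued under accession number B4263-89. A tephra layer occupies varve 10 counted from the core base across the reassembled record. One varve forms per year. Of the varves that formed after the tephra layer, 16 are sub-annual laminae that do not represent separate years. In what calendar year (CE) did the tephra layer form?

1785 CE

Total varves = 104 + 45 = 149.
Between varve 10 and the sediment surface there are 149 − 10 = 139 varves.
139 − 16 false = 123 true varves after the tephra layer.
1908 − 123 = 1785 CE.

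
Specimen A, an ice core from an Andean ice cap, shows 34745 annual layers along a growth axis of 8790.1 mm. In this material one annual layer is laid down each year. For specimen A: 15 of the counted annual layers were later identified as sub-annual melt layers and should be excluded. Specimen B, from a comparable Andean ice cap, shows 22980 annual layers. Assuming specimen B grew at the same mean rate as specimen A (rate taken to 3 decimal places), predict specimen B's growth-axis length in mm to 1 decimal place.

5813.9 mm

Specimen A: after corrections the count is 34745 − 15 = 34730 annual layers.
A: Mean rate = 8790.1 mm / 34730 years ≈ 0.253 mm/yr.
Length of B = 0.253 × 22980 = 5813.9 mm.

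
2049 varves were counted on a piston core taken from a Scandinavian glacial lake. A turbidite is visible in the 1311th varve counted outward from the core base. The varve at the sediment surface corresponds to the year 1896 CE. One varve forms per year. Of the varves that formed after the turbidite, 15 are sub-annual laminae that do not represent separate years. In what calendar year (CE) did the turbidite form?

1173 CE

2049 − 1311 = 738 varves lie beyond the turbidite toward the sediment surface.
Excluding 15 false varves: 738 − 15 = 723.
Counting back 723 years from 1896 CE places the turbidite in 1896 − 723 = 1173 CE.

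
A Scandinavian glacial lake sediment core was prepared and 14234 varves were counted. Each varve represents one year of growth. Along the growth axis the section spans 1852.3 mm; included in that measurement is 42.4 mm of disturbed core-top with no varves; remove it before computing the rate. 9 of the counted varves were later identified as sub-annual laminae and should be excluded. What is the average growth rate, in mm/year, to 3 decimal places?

0.127 mm/year

After corrections the count is 14234 − 9 = 14225 varves.
Net length = 1852.3 − 42.4 = 1809.9 mm.
Mean rate = 1809.9 mm / 14225 years ≈ 0.127 mm/year.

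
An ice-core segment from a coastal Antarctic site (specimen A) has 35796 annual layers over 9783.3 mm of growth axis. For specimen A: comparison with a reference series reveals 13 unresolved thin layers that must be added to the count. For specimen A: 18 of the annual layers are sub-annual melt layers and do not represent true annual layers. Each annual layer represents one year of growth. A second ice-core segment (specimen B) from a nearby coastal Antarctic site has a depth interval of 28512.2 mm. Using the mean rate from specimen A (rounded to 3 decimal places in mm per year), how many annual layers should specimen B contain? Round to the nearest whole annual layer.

Specimen A: adjusted count: 35796 − 18 + 13 = 35791 annual layers.
A: 9783.3 mm over 35791 years gives 9783.3 / 35791 ≈ 0.273 mm per year.
Specimen B: 28512.2 mm / 0.273 mm per year = 104440.29 years ≈ 104440 annual layers.

104440 annual layers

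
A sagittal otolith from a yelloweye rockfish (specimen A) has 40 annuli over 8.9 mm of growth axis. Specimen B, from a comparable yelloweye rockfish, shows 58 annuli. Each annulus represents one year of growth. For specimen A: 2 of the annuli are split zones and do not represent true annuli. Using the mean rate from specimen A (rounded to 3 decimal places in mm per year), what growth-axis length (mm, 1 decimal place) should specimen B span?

Specimen A: true annulus count = 40 − 2 = 38.
A: 8.9 mm over 38 years gives 8.9 / 38 ≈ 0.234 mm/year.
For B, 0.234 mm/year × 58 years = 13.6 mm.

13.6 mm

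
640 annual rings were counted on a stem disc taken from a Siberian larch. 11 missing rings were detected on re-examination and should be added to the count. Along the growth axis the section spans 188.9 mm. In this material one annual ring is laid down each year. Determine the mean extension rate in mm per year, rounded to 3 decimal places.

Correcting the raw count gives 640 + 11 = 651 true annual rings.
Extension rate ≈ 188.9 / 651 = 0.290 mm per year.

0.290 mm per year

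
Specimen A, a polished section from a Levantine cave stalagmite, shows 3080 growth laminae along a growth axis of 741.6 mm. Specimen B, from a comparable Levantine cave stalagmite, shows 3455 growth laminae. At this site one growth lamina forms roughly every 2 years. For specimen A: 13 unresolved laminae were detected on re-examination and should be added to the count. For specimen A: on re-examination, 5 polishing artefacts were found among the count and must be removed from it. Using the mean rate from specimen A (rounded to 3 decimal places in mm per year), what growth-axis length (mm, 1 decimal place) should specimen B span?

829.2 mm

Specimen A: correcting the raw count gives 3080 − 5 + 13 = 3088 true growth laminae.
Specimen A: at 2 years per growth lamina, 3088 × 2 = 6176 years.
A: Extension rate ≈ 741.6 / 6176 = 0.120 mm per year.
Specimen B: multiplying by 2 years per growth lamina: 3455 × 2 = 6910 years. For B, 0.120 mm/year × 6910 years = 829.2 mm.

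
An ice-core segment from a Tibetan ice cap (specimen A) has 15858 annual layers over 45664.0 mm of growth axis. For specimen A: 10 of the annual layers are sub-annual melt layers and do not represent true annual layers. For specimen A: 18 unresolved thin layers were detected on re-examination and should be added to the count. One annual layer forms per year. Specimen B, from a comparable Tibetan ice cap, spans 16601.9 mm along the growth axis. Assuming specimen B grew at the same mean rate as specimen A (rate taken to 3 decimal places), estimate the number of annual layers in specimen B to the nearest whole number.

5769 annual layers

Specimen A: after corrections the count is 15858 − 10 + 18 = 15866 annual layers.
A: Extension rate ≈ 45664.0 / 15866 = 2.878 mm per year.
Specimen B: 16601.9 mm / 2.878 mm per year = 5768.55 years ≈ 5769 annual layers.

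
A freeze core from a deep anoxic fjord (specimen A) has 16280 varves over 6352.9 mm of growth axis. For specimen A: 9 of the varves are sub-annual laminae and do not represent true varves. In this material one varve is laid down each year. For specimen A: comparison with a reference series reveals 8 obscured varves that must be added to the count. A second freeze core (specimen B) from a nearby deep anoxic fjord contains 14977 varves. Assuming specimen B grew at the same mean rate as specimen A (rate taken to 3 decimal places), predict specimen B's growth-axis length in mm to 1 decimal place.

Specimen A: correcting the raw count gives 16280 − 9 + 8 = 16279 true varves.
A: Extension rate ≈ 6352.9 / 16279 = 0.390 mm/yr.
B's length ≈ 0.390 × 14977 = 5841.0 mm.

5841.0 mm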